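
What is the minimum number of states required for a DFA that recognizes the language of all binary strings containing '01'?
Language: binary strings containing '01'
Lower bound (Myhill–Nerode): the prefixes ε, 0, 01 are pairwise distinguishable:
  ε vs 01: suffix ε distinguishes them (ε is rejected, 01 is accepted)
  0 vs 01: suffix ε distinguishes them (0 is rejected, 01 is accepted)
  ε vs 0: suffix 1 distinguishes them (ε·1 = 1 is rejected, 0·1 = 01 is accepted)
So any DFA needs at least 3 states.
Upper bound: a DFA with 3 states exists (one state per class above: 'no progress', 'last symbol 0', and 'seen 01' (accepting sink)).
Minimum states: 3

Final answer: 3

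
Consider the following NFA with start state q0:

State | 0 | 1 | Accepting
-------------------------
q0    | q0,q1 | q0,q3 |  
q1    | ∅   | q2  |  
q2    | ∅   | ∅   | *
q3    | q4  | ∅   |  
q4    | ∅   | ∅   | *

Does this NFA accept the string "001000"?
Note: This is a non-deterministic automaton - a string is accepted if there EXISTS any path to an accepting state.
Track the set of states the NFA could be in: start {q0}
Read '0': {q0} → {q0, q1}
Read '0': {q0, q1} → {q0, q1}
Read '1': {q0, q1} → {q0, q2, q3}
Read '0': {q0, q2, q3} → {q0, q1, q4}
Read '0': {q0, q1, q4} → {q0, q1}
Read '0': {q0, q1} → {q0, q1}
Final set {q0, q1} contains no accepting state → rejected.

Final answer: No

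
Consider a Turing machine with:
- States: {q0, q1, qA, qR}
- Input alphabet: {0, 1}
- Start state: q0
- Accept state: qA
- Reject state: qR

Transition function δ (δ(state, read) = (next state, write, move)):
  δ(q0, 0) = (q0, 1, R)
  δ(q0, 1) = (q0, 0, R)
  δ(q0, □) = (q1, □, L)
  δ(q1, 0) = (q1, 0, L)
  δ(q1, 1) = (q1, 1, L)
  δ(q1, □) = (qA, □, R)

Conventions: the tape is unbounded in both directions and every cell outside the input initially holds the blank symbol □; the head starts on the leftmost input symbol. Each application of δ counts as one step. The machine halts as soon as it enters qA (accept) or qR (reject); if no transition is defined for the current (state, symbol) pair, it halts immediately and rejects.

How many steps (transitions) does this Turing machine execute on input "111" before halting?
Step 0: [q0]111 (head at position 0)
Step 1: δ(q0, 1) = (q0, 0, R)  ⊢  0[q0]11 (head at position 1)
Step 2: δ(q0, 1) = (q0, 0, R)  ⊢  00[q0]1 (head at position 2)
Step 3: δ(q0, 1) = (q0, 0, R)  ⊢  000[q0]□ (head at position 3)
Step 4: δ(q0, □) = (q1, □, L)  ⊢  00[q1]0□ (head at position 2)
Step 5: δ(q1, 0) = (q1, 0, L)  ⊢  0[q1]00□ (head at position 1)
Step 6: δ(q1, 0) = (q1, 0, L)  ⊢  [q1]000□ (head at position 0)
Step 7: δ(q1, 0) = (q1, 0, L)  ⊢  [q1]□000□ (head at position -1)
Step 8: δ(q1, □) = (qA, □, R)  ⊢  □[qA]000□ (head at position 0)
The machine is in qA, so it halts and accepts.
Number of transitions executed: 8.

Final answer: 8 steps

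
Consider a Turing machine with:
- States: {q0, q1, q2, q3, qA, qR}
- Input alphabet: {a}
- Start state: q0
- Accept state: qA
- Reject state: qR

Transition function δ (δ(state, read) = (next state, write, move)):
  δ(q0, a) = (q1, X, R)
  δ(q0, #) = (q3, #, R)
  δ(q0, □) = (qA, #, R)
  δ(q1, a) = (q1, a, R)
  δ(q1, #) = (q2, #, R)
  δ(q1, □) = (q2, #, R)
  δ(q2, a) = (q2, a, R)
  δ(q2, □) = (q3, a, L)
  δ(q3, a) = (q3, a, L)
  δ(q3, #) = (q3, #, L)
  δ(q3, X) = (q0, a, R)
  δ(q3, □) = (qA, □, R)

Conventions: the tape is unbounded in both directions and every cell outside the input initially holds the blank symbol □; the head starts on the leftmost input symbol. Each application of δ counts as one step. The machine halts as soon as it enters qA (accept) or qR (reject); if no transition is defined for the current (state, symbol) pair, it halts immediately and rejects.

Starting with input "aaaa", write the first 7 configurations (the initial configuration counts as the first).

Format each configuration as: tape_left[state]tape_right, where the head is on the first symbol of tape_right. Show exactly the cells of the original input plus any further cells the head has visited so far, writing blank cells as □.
Step 0: [q0]aaaa (head at position 0)
Step 1: δ(q0, a) = (q1, X, R)  ⊢  X[q1]aaa (head at position 1)
Step 2: δ(q1, a) = (q1, a, R)  ⊢  Xa[q1]aa (head at position 2)
Step 3: δ(q1, a) = (q1, a, R)  ⊢  Xaa[q1]a (head at position 3)
Step 4: δ(q1, a) = (q1, a, R)  ⊢  Xaaa[q1]□ (head at position 4)
Step 5: δ(q1, □) = (q2, #, R)  ⊢  Xaaa#[q2]□ (head at position 5)
Step 6: δ(q2, □) = (q3, a, L)  ⊢  Xaaa[q3]#a (head at position 4)

Final answer: [q0]aaaa ⊢ X[q1]aaa ⊢ Xa[q1]aa ⊢ Xaa[q1]a ⊢ Xaaa[q1]□ ⊢ Xaaa#[q2]□ ⊢ Xaaa[q3]#a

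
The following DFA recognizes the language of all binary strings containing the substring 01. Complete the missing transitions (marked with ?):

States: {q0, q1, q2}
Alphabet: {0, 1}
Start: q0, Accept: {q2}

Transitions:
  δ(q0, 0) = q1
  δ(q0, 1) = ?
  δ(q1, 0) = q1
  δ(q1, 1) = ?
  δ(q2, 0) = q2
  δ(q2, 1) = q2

What each state remembers (consistent with the given transitions and accept states):
  q0: 01 not seen yet and the last symbol was not 0
  q1: 01 not seen yet and the last symbol was 0
  q2: the substring 01 has already been seen
Filling in the missing entries:
  δ(q0, 1): in q0 (01 not seen yet and the last symbol was not 0), after reading 1 we have: 01 not seen yet and the last symbol was not 0 → q0
  δ(q1, 1): in q1 (01 not seen yet and the last symbol was 0), after reading 1 we have: the substring 01 has already been seen → q2

Final answer: δ(q0, 1) = q0; δ(q1, 1) = q2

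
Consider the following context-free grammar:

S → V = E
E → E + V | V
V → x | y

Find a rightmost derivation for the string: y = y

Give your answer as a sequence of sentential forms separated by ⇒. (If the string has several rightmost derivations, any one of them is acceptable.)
Start with S.
Step 1: the rightmost non-terminal is S; apply S → V = E:  V = E
Step 2: the rightmost non-terminal is E; apply E → V:  V = V
Step 3: the rightmost non-terminal is V; apply V → y:  V = y
Step 4: the rightmost non-terminal is V; apply V → y:  y = y

Final answer: S ⇒ V = E ⇒ V = V ⇒ V = y ⇒ y = y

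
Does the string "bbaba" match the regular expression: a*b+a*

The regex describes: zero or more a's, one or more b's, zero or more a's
No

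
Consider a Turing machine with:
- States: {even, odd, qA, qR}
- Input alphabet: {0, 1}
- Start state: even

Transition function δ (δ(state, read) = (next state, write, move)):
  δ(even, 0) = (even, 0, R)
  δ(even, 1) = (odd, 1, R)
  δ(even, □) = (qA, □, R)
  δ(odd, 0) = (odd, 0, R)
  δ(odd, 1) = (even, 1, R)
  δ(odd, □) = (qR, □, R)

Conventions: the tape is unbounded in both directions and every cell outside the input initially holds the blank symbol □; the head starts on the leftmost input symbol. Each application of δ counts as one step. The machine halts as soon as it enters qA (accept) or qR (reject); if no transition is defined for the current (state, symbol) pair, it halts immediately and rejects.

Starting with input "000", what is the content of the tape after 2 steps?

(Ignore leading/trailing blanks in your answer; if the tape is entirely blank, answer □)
Step 0: [even]000 (head at position 0)
Step 1: δ(even, 0) = (even, 0, R)  ⊢  0[even]00 (head at position 1)
Step 2: δ(even, 0) = (even, 0, R)  ⊢  00[even]0 (head at position 2)
Tape after 2 steps (ignoring surrounding blanks): 000

Final answer: Tape: 000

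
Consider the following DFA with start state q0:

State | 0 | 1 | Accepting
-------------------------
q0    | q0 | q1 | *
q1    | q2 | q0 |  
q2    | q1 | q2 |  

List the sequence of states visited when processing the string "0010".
q0 → q0 → q0 → q1 → q2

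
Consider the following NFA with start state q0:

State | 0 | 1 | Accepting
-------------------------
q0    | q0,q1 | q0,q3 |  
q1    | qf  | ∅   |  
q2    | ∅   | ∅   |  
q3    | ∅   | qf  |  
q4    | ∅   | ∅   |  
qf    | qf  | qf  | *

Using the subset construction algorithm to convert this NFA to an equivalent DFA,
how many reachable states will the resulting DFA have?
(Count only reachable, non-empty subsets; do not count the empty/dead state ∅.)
Start subset: {q0}
{q0}: on 0 → {q0, q1}, on 1 → {q0, q3}
{q0, q1}: on 0 → {q0, q1, qf}, on 1 → {q0, q3}
{q0, q3}: on 0 → {q0, q1}, on 1 → {q0, q3, qf}
{q0, q1, qf}: on 0 → {q0, q1, qf}, on 1 → {q0, q3, qf}
{q0, q3, qf}: on 0 → {q0, q1, qf}, on 1 → {q0, q3, qf}
Reachable non-empty subsets: {q0}, {q0, q1}, {q0, q3}, {q0, q1, qf}, {q0, q3, qf} — 5 in total.

Final answer: 5 states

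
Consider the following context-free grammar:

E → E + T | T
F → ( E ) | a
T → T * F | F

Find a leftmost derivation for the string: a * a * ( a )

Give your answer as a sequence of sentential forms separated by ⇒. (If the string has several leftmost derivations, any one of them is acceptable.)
Start with E.
Step 1: the leftmost non-terminal is E; apply E → T:  T
Step 2: the leftmost non-terminal is T; apply T → T * F:  T * F
Step 3: the leftmost non-terminal is T; apply T → T * F:  T * F * F
Step 4: the leftmost non-terminal is T; apply T → F:  F * F * F
Step 5: the leftmost non-terminal is F; apply F → a:  a * F * F
Step 6: the leftmost non-terminal is F; apply F → a:  a * a * F
Step 7: the leftmost non-terminal is F; apply F → ( E ):  a * a * ( E )
Step 8: the leftmost non-terminal is E; apply E → T:  a * a * ( T )
Step 9: the leftmost non-terminal is T; apply T → F:  a * a * ( F )
Step 10: the leftmost non-terminal is F; apply F → a:  a * a * ( a )

Final answer: E ⇒ T ⇒ T * F ⇒ T * F * F ⇒ F * F * F ⇒ a * F * F ⇒ a * a * F ⇒ a * a * ( E ) ⇒ a * a * ( T ) ⇒ a * a * ( F ) ⇒ a * a * ( a )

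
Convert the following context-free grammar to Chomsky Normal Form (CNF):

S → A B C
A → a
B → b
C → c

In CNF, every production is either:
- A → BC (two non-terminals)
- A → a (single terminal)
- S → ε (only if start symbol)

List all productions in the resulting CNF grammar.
The grammar has no ε-productions or unit productions to eliminate.
A → a is already in CNF (single terminal) – keep it.
B → b is already in CNF (single terminal) – keep it.
C → c is already in CNF (single terminal) – keep it.
S → A B C has 3 symbols on the right: break it into binary productions S → A X0, X0 → B C.
Resulting CNF grammar (5 productions): A → a; B → b; C → c; S → A X0; X0 → B C

Final answer: A → a; B → b; C → c; S → A X0; X0 → B C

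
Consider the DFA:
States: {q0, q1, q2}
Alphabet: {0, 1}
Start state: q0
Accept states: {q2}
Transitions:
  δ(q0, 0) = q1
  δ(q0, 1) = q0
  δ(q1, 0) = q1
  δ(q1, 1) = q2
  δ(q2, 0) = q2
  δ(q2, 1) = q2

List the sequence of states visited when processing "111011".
Starting at q0
Read '1': q0 -> q0
Read '1': q0 -> q0
Read '1': q0 -> q0
Read '0': q0 -> q1
Read '1': q1 -> q2
Read '1': q2 -> q2

Final answer: q0 -> q0 -> q0 -> q0 -> q1 -> q2 -> q2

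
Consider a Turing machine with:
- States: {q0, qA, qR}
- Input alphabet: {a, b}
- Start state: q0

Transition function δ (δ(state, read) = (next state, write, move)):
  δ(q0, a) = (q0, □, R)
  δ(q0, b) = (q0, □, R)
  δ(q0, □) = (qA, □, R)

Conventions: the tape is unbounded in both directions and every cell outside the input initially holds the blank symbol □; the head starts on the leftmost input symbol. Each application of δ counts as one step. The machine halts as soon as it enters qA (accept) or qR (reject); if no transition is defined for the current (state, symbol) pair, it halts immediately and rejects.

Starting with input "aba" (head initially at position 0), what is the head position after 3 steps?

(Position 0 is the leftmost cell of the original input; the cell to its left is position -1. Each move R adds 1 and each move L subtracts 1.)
Step 0: [q0]aba (head at position 0)
Step 1: δ(q0, a) = (q0, □, R)  ⊢  □[q0]ba (head at position 1)
Step 2: δ(q0, b) = (q0, □, R)  ⊢  □□[q0]a (head at position 2)
Step 3: δ(q0, a) = (q0, □, R)  ⊢  □□□[q0]□ (head at position 3)
Head position after 3 steps: 3

Final answer: Position 3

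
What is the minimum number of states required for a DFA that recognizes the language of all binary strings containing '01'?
Language: binary strings containing '01'
Lower bound (Myhill–Nerode): the prefixes ε, 0, 01 are pairwise distinguishable:
  ε vs 01: suffix ε distinguishes them (ε is rejected, 01 is accepted)
  0 vs 01: suffix ε distinguishes them (0 is rejected, 01 is accepted)
  ε vs 0: suffix 1 distinguishes them (ε·1 = 1 is rejected, 0·1 = 01 is accepted)
So any DFA needs at least 3 states.
Upper bound: a DFA with 3 states exists (one state per class above: 'no progress', 'last symbol 0', and 'seen 01' (accepting sink)).
Minimum states: 3

Final answer: 3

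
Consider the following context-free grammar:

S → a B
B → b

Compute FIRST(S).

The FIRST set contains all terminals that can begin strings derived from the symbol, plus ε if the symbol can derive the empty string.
S has the single production S → a B, whose right-hand side begins with the terminal a. So FIRST(S) = {a}.

Final answer: {a}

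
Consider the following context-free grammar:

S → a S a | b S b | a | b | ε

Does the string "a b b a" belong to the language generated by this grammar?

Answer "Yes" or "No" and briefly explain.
A derivation exists: S ⇒ a S a ⇒ a b S b a ⇒ a b b a (using S → a S a, S → b S b, then S → ε).

Final answer: Yes - a valid derivation exists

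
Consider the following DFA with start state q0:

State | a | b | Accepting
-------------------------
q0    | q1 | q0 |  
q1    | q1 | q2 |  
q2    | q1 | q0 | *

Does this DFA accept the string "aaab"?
Start in q0.
Read 'a': q0 → q1
Read 'a': q1 → q1
Read 'a': q1 → q1
Read 'b': q1 → q2
Final state q2 is accepting, so the string is accepted.

Final answer: Yes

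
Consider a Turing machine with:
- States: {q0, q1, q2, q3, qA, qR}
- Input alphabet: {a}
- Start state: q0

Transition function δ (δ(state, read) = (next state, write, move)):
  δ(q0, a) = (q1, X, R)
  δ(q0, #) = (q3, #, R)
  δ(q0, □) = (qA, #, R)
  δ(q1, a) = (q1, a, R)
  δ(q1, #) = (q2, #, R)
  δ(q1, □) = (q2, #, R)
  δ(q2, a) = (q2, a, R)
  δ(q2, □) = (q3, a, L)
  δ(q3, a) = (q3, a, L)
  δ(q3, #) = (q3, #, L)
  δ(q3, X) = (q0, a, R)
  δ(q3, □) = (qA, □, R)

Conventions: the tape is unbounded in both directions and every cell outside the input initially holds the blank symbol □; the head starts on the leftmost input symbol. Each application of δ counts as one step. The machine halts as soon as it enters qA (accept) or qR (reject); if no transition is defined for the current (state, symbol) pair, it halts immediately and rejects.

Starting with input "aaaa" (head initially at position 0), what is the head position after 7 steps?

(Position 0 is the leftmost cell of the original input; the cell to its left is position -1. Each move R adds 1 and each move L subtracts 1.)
Step 0: [q0]aaaa (head at position 0)
Step 1: δ(q0, a) = (q1, X, R)  ⊢  X[q1]aaa (head at position 1)
Step 2: δ(q1, a) = (q1, a, R)  ⊢  Xa[q1]aa (head at position 2)
Step 3: δ(q1, a) = (q1, a, R)  ⊢  Xaa[q1]a (head at position 3)
Step 4: δ(q1, a) = (q1, a, R)  ⊢  Xaaa[q1]□ (head at position 4)
Step 5: δ(q1, □) = (q2, #, R)  ⊢  Xaaa#[q2]□ (head at position 5)
Step 6: δ(q2, □) = (q3, a, L)  ⊢  Xaaa[q3]#a (head at position 4)
Step 7: δ(q3, #) = (q3, #, L)  ⊢  Xaa[q3]a#a (head at position 3)
Head position after 7 steps: 3

Final answer: Position 3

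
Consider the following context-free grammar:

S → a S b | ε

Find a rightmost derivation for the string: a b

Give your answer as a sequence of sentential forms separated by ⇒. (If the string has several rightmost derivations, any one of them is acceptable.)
Start with S.
Step 1: the rightmost non-terminal is S; apply S → a S b:  a S b
Step 2: the rightmost non-terminal is S; apply S → ε:  a b

Final answer: S ⇒ a S b ⇒ a b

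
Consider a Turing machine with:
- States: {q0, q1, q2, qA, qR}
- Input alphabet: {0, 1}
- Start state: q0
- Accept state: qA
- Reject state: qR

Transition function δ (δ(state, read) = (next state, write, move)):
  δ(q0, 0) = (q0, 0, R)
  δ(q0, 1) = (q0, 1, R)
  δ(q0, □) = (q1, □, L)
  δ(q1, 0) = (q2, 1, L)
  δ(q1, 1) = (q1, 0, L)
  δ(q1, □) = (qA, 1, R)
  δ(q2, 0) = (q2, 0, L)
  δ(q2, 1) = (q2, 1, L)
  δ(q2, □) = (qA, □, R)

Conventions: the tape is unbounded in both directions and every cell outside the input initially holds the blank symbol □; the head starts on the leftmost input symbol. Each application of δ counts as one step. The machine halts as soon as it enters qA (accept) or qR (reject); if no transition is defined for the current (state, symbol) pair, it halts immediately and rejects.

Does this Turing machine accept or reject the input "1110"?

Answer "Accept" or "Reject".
Step 0: [q0]1110 (head at position 0)
Step 1: δ(q0, 1) = (q0, 1, R)  ⊢  1[q0]110 (head at position 1)
Step 2: δ(q0, 1) = (q0, 1, R)  ⊢  11[q0]10 (head at position 2)
Step 3: δ(q0, 1) = (q0, 1, R)  ⊢  111[q0]0 (head at position 3)
Step 4: δ(q0, 0) = (q0, 0, R)  ⊢  1110[q0]□ (head at position 4)
Step 5: δ(q0, □) = (q1, □, L)  ⊢  111[q1]0□ (head at position 3)
Step 6: δ(q1, 0) = (q2, 1, L)  ⊢  11[q2]11□ (head at position 2)
Step 7: δ(q2, 1) = (q2, 1, L)  ⊢  1[q2]111□ (head at position 1)
Step 8: δ(q2, 1) = (q2, 1, L)  ⊢  [q2]1111□ (head at position 0)
Step 9: δ(q2, 1) = (q2, 1, L)  ⊢  [q2]□1111□ (head at position -1)
Step 10: δ(q2, □) = (qA, □, R)  ⊢  □[qA]1111□ (head at position 0)
The machine is in qA, so it halts and accepts.

Final answer: Accept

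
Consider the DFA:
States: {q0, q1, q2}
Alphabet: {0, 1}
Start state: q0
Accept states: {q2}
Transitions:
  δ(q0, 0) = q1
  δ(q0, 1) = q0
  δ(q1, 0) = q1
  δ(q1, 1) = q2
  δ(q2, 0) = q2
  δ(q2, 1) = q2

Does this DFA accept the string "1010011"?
Processing string "1010011":
  q0 --1--> q0
  q0 --0--> q1
  q1 --1--> q2
  q2 --0--> q2
  q2 --0--> q2
  q2 --1--> q2
  q2 --1--> q2
Final state: q2
Accept states: {q2}
q2 is an accept state, so the string is accepted.

Final answer: Yes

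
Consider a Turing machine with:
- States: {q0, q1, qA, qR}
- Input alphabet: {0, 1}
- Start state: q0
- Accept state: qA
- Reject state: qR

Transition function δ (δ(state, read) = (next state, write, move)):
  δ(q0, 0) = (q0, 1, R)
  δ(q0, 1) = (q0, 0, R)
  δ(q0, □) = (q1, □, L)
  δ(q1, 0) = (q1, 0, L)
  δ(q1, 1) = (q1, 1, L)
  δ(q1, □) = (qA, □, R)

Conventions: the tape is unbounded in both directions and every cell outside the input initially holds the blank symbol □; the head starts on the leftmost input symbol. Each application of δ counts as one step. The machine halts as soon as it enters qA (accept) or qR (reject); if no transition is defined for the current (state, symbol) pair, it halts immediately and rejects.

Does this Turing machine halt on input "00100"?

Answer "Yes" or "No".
Step 0: [q0]00100 (head at position 0)
Step 1: δ(q0, 0) = (q0, 1, R)  ⊢  1[q0]0100 (head at position 1)
Step 2: δ(q0, 0) = (q0, 1, R)  ⊢  11[q0]100 (head at position 2)
Step 3: δ(q0, 1) = (q0, 0, R)  ⊢  110[q0]00 (head at position 3)
Step 4: δ(q0, 0) = (q0, 1, R)  ⊢  1101[q0]0 (head at position 4)
Step 5: δ(q0, 0) = (q0, 1, R)  ⊢  11011[q0]□ (head at position 5)
Step 6: δ(q0, □) = (q1, □, L)  ⊢  1101[q1]1□ (head at position 4)
Step 7: δ(q1, 1) = (q1, 1, L)  ⊢  110[q1]11□ (head at position 3)
Step 8: δ(q1, 1) = (q1, 1, L)  ⊢  11[q1]011□ (head at position 2)
Step 9: δ(q1, 0) = (q1, 0, L)  ⊢  1[q1]1011□ (head at position 1)
Step 10: δ(q1, 1) = (q1, 1, L)  ⊢  [q1]11011□ (head at position 0)
Step 11: δ(q1, 1) = (q1, 1, L)  ⊢  [q1]□11011□ (head at position -1)
Step 12: δ(q1, □) = (qA, □, R)  ⊢  □[qA]11011□ (head at position 0)
The machine is in qA, so it halts and accepts.
It halts after 12 steps.

Final answer: Yes - halts after 12 steps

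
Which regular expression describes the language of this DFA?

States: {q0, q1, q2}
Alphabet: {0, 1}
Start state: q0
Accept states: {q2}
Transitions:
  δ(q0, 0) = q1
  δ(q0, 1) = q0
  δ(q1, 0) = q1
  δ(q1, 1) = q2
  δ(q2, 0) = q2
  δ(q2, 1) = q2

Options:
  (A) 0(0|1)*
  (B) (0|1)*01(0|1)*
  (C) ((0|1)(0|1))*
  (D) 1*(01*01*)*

Testing sample strings against the DFA:
  '110' -> rejected
  '000' -> rejected
  '010' -> accepted
  '11' -> rejected
Checking each option for a counterexample:
  (A) 0(0|1)*: '0' is rejected by the DFA but matches the regex → eliminated
  (B) (0|1)*01(0|1)*: agrees with the DFA on all strings of length ≤ 4
  (C) ((0|1)(0|1))*: ε is rejected by the DFA but matches the regex → eliminated
  (D) 1*(01*01*)*: ε is rejected by the DFA but matches the regex → eliminated
Only (B) (0|1)*01(0|1)* is consistent with the DFA.

Final answer: (B) (0|1)*01(0|1)*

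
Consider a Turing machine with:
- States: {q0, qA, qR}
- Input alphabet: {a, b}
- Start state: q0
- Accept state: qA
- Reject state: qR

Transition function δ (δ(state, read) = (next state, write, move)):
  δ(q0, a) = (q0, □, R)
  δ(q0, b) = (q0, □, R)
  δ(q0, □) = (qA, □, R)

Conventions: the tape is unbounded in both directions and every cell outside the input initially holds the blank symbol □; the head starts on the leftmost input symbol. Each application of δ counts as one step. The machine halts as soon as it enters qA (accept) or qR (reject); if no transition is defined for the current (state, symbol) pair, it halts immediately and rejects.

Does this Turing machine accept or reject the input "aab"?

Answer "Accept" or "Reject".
Step 0: [q0]aab (head at position 0)
Step 1: δ(q0, a) = (q0, □, R)  ⊢  □[q0]ab (head at position 1)
Step 2: δ(q0, a) = (q0, □, R)  ⊢  □□[q0]b (head at position 2)
Step 3: δ(q0, b) = (q0, □, R)  ⊢  □□□[q0]□ (head at position 3)
Step 4: δ(q0, □) = (qA, □, R)  ⊢  □□□□[qA]□ (head at position 4)
The machine is in qA, so it halts and accepts.

Final answer: Accept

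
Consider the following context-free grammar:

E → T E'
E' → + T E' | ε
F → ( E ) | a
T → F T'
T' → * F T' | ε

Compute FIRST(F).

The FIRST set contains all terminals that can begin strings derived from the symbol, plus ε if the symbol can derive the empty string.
FIRST(F): F → ( E ) contributes '(' and F → a contributes 'a', so FIRST(F) = {(, a}. F is not nullable.

Final answer: {(, a}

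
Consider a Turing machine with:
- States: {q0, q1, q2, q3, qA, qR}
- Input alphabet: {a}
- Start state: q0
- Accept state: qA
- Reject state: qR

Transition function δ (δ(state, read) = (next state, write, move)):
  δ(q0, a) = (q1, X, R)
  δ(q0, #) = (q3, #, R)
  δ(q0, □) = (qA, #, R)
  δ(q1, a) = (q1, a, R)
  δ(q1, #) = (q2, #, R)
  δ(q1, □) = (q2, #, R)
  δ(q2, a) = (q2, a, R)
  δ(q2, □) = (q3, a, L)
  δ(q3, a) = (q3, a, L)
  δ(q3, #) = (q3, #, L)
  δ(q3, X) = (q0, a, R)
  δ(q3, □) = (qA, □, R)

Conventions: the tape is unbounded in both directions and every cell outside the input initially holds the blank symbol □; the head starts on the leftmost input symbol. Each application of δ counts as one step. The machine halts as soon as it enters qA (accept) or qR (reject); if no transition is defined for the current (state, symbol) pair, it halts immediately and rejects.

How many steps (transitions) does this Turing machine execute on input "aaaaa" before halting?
Trace (configuration after each step, as tape_left[state]tape_right with head position):
Step 0: [q0]aaaaa (head at position 0)
Step 1: X[q1]aaaa (head 1)
Step 2: Xa[q1]aaa (head 2)
Step 3: Xaa[q1]aa (head 3)
Step 4: Xaaa[q1]a (head 4)
Step 5: Xaaaa[q1]□ (head 5)
Step 6: Xaaaa#[q2]□ (head 6)
Step 7: Xaaaa[q3]#a (head 5)
Step 8: Xaaa[q3]a#a (head 4)
Step 9: Xaa[q3]aa#a (head 3)
Step 10: Xa[q3]aaa#a (head 2)
Step 11: X[q3]aaaa#a (head 1)
Step 12: [q3]Xaaaa#a (head 0)
Step 13: a[q0]aaaa#a (head 1)
Step 14: aX[q1]aaa#a (head 2)
Step 15: aXa[q1]aa#a (head 3)
Step 16: aXaa[q1]a#a (head 4)
Step 17: aXaaa[q1]#a (head 5)
Step 18: aXaaa#[q2]a (head 6)
Step 19: aXaaa#a[q2]□ (head 7)
Step 20: aXaaa#[q3]aa (head 6)
Step 21: aXaaa[q3]#aa (head 5)
Step 22: aXaa[q3]a#aa (head 4)
Step 23: aXa[q3]aa#aa (head 3)
Step 24: aX[q3]aaa#aa (head 2)
Step 25: a[q3]Xaaa#aa (head 1)
Step 26: aa[q0]aaa#aa (head 2)
Step 27: aaX[q1]aa#aa (head 3)
Step 28: aaXa[q1]a#aa (head 4)
Step 29: aaXaa[q1]#aa (head 5)
Step 30: aaXaa#[q2]aa (head 6)
Step 31: aaXaa#a[q2]a (head 7)
Step 32: aaXaa#aa[q2]□ (head 8)
Step 33: aaXaa#a[q3]aa (head 7)
Step 34: aaXaa#[q3]aaa (head 6)
Step 35: aaXaa[q3]#aaa (head 5)
Step 36: aaXa[q3]a#aaa (head 4)
Step 37: aaX[q3]aa#aaa (head 3)
Step 38: aa[q3]Xaa#aaa (head 2)
Step 39: aaa[q0]aa#aaa (head 3)
Step 40: aaaX[q1]a#aaa (head 4)
Step 41: aaaXa[q1]#aaa (head 5)
Step 42: aaaXa#[q2]aaa (head 6)
Step 43: aaaXa#a[q2]aa (head 7)
Step 44: aaaXa#aa[q2]a (head 8)
Step 45: aaaXa#aaa[q2]□ (head 9)
Step 46: aaaXa#aa[q3]aa (head 8)
Step 47: aaaXa#a[q3]aaa (head 7)
Step 48: aaaXa#[q3]aaaa (head 6)
Step 49: aaaXa[q3]#aaaa (head 5)
Step 50: aaaX[q3]a#aaaa (head 4)
Step 51: aaa[q3]Xa#aaaa (head 3)
Step 52: aaaa[q0]a#aaaa (head 4)
Step 53: aaaaX[q1]#aaaa (head 5)
Step 54: aaaaX#[q2]aaaa (head 6)
Step 55: aaaaX#a[q2]aaa (head 7)
Step 56: aaaaX#aa[q2]aa (head 8)
Step 57: aaaaX#aaa[q2]a (head 9)
Step 58: aaaaX#aaaa[q2]□ (head 10)
Step 59: aaaaX#aaa[q3]aa (head 9)
Step 60: aaaaX#aa[q3]aaa (head 8)
Step 61: aaaaX#a[q3]aaaa (head 7)
Step 62: aaaaX#[q3]aaaaa (head 6)
Step 63: aaaaX[q3]#aaaaa (head 5)
Step 64: aaaa[q3]X#aaaaa (head 4)
Step 65: aaaaa[q0]#aaaaa (head 5)
Step 66: aaaaa#[q3]aaaaa (head 6)
Step 67: aaaaa[q3]#aaaaa (head 5)
Step 68: aaaa[q3]a#aaaaa (head 4)
Step 69: aaa[q3]aa#aaaaa (head 3)
Step 70: aa[q3]aaa#aaaaa (head 2)
Step 71: a[q3]aaaa#aaaaa (head 1)
Step 72: [q3]aaaaa#aaaaa (head 0)
Step 73: [q3]□aaaaa#aaaaa (head -1)
Step 74: □[qA]aaaaa#aaaaa (head 0)
The machine is in qA, so it halts and accepts.
Number of transitions executed: 74.

Final answer: 74 steps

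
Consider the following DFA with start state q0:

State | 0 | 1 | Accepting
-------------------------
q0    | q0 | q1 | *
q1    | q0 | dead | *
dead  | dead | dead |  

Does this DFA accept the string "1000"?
Start in q0.
Read '1': q0 → q1
Read '0': q1 → q0
Read '0': q0 → q0
Read '0': q0 → q0
Final state q0 is accepting, so the string is accepted.

Final answer: Yes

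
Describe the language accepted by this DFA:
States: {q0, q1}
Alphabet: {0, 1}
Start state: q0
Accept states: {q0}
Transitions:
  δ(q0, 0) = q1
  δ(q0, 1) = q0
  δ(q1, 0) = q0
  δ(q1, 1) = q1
Analyzing the DFA structure:
Start state: q0
Accept states: {q0}
Interpreting what each state remembers (checking against the transitions):
  q0: an even number of 0s has been read so far
  q1: an odd number of 0s has been read so far
  δ(q0, 0): in q0 (an even number of 0s has been read so far), after reading 0 we have: an odd number of 0s has been read so far → q1
  δ(q0, 1): in q0 (an even number of 0s has been read so far), after reading 1 we have: an even number of 0s has been read so far → q0
  δ(q1, 0): in q1 (an odd number of 0s has been read so far), after reading 0 we have: an even number of 0s has been read so far → q0
  δ(q1, 1): in q1 (an odd number of 0s has been read so far), after reading 1 we have: an odd number of 0s has been read so far → q1
A string is accepted iff it ends in {q0}, i.e. an even number of 0s has been read so far.
Language: All binary strings with an even number of 0s

Final answer: All binary strings with an even number of 0s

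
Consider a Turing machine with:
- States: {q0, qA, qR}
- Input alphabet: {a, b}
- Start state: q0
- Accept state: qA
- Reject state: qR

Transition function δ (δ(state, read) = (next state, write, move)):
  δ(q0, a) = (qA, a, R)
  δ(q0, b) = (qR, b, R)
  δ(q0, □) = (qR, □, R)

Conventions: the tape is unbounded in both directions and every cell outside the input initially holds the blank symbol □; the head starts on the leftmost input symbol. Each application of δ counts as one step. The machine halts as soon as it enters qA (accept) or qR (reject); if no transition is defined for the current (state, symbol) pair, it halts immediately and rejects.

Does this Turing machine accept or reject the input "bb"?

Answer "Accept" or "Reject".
Step 0: [q0]bb (head at position 0)
Step 1: δ(q0, b) = (qR, b, R)  ⊢  b[qR]b (head at position 1)
The machine is in qR, so it halts and rejects.

Final answer: Reject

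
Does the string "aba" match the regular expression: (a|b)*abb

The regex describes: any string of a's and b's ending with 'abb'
No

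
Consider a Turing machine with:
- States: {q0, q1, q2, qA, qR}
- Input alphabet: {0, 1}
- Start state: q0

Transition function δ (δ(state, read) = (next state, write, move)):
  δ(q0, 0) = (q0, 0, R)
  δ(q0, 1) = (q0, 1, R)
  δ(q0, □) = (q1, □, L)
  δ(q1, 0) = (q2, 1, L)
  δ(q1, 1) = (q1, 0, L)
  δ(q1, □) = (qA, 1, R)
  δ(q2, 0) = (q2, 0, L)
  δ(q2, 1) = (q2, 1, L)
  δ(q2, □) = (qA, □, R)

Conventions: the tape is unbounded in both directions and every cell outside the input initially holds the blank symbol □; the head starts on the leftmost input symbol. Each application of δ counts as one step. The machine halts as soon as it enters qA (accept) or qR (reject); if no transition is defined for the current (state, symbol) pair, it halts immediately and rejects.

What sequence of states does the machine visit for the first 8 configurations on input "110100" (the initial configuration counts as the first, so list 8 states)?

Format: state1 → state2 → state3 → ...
Step 0: [q0]110100 (head at position 0)
Step 1: δ(q0, 1) = (q0, 1, R)  ⊢  1[q0]10100 (head at position 1)
Step 2: δ(q0, 1) = (q0, 1, R)  ⊢  11[q0]0100 (head at position 2)
Step 3: δ(q0, 0) = (q0, 0, R)  ⊢  110[q0]100 (head at position 3)
Step 4: δ(q0, 1) = (q0, 1, R)  ⊢  1101[q0]00 (head at position 4)
Step 5: δ(q0, 0) = (q0, 0, R)  ⊢  11010[q0]0 (head at position 5)
Step 6: δ(q0, 0) = (q0, 0, R)  ⊢  110100[q0]□ (head at position 6)
Step 7: δ(q0, □) = (q1, □, L)  ⊢  11010[q1]0□ (head at position 5)
Reading off the states of these 8 configurations: q0 → q0 → q0 → q0 → q0 → q0 → q0 → q1

Final answer: q0 → q0 → q0 → q0 → q0 → q0 → q0 → q1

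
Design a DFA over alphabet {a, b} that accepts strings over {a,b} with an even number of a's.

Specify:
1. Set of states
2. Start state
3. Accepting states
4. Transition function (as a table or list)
One valid DFA (any DFA recognizing the same language is acceptable):
States: {q0, q1}
Start: q0
Accepting: {q0}
Transitions (accepting states marked with *):
State | a | b | Accepting
-------------------------
q0    | q1 | q0 | *
q1    | q0 | q1 |  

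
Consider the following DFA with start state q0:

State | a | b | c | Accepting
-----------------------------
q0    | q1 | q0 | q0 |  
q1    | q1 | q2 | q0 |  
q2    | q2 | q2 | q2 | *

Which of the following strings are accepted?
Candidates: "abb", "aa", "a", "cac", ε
"abb": q0 → q1 → q2 → q2; q2 is accepting → accepted
"aa": q0 → q1 → q1; q1 is not accepting → rejected
"a": q0 → q1; q1 is not accepting → rejected
"cac": q0 → q0 → q1 → q0; q0 is not accepting → rejected
ε: q0; q0 is not accepting → rejected

Final answer: "abb"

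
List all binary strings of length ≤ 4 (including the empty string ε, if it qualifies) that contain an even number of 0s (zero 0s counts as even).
Checking every binary string of length 0 to 4:
  Length 0: accepted: ε | rejected: (none)
  Length 1: accepted: 1 | rejected: 0
  Length 2: accepted: 00, 11 | rejected: 01, 10
  Length 3: accepted: 001, 010, 100, 111 | rejected: 000, 011, 101, 110
  Length 4: accepted: 0000, 0011, 0101, 0110, 1001, 1010, 1100, 1111 | rejected: 0001, 0010, 0100, 0111, 1000, 1011, 1101, 1110
Total: 16 string(s).

Final answer: ε, 1, 00, 11, 001, 010, 100, 111, 0000, 0011, 0101, 0110, 1001, 1010, 1100, 1111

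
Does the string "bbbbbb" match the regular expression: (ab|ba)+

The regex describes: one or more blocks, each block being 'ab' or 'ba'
No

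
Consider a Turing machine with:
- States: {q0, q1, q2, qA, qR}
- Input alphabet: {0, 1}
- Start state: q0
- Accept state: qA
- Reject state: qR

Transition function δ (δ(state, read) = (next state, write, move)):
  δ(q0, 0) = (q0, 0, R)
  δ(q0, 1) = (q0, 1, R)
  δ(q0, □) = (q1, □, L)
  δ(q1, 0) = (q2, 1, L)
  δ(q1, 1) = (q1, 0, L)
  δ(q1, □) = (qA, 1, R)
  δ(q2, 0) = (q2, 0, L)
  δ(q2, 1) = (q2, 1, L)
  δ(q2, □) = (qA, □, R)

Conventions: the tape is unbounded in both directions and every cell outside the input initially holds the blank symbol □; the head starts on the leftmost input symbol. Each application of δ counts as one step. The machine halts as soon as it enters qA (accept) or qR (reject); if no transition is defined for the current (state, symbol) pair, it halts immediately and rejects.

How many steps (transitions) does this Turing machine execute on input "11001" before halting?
Step 0: [q0]11001 (head at position 0)
Step 1: δ(q0, 1) = (q0, 1, R)  ⊢  1[q0]1001 (head at position 1)
Step 2: δ(q0, 1) = (q0, 1, R)  ⊢  11[q0]001 (head at position 2)
Step 3: δ(q0, 0) = (q0, 0, R)  ⊢  110[q0]01 (head at position 3)
Step 4: δ(q0, 0) = (q0, 0, R)  ⊢  1100[q0]1 (head at position 4)
Step 5: δ(q0, 1) = (q0, 1, R)  ⊢  11001[q0]□ (head at position 5)
Step 6: δ(q0, □) = (q1, □, L)  ⊢  1100[q1]1□ (head at position 4)
Step 7: δ(q1, 1) = (q1, 0, L)  ⊢  110[q1]00□ (head at position 3)
Step 8: δ(q1, 0) = (q2, 1, L)  ⊢  11[q2]010□ (head at position 2)
Step 9: δ(q2, 0) = (q2, 0, L)  ⊢  1[q2]1010□ (head at position 1)
Step 10: δ(q2, 1) = (q2, 1, L)  ⊢  [q2]11010□ (head at position 0)
Step 11: δ(q2, 1) = (q2, 1, L)  ⊢  [q2]□11010□ (head at position -1)
Step 12: δ(q2, □) = (qA, □, R)  ⊢  □[qA]11010□ (head at position 0)
The machine is in qA, so it halts and accepts.
Number of transitions executed: 12.

Final answer: 12 steps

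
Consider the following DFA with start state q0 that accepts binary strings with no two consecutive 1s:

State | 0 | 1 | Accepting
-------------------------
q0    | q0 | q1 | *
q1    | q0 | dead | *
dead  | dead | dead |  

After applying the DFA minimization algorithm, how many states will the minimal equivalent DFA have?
All 3 states are reachable from q0, so none can be removed as unreachable.
Table-filling: first mark every (accepting, non-accepting) pair as distinguishable (accepting: {q0, q1}; non-accepting: {dead}).
Round 1: (q0, q1) on '1' go to q1 and dead, already distinguishable → mark.
Every pair of states is distinguishable, so the DFA is already minimal.
Equivalence classes: {q0}, {q1}, {dead} → 3 states.

Final answer: 3 states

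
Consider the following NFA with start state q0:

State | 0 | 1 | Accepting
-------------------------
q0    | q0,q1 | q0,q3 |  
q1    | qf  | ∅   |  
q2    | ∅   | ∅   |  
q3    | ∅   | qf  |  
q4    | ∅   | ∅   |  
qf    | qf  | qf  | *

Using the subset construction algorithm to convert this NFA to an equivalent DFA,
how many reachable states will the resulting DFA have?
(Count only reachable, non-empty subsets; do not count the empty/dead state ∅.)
Start subset: {q0}
{q0}: on 0 → {q0, q1}, on 1 → {q0, q3}
{q0, q1}: on 0 → {q0, q1, qf}, on 1 → {q0, q3}
{q0, q3}: on 0 → {q0, q1}, on 1 → {q0, q3, qf}
{q0, q1, qf}: on 0 → {q0, q1, qf}, on 1 → {q0, q3, qf}
{q0, q3, qf}: on 0 → {q0, q1, qf}, on 1 → {q0, q3, qf}
Reachable non-empty subsets: {q0}, {q0, q1}, {q0, q3}, {q0, q1, qf}, {q0, q3, qf} — 5 in total.

Final answer: 5 states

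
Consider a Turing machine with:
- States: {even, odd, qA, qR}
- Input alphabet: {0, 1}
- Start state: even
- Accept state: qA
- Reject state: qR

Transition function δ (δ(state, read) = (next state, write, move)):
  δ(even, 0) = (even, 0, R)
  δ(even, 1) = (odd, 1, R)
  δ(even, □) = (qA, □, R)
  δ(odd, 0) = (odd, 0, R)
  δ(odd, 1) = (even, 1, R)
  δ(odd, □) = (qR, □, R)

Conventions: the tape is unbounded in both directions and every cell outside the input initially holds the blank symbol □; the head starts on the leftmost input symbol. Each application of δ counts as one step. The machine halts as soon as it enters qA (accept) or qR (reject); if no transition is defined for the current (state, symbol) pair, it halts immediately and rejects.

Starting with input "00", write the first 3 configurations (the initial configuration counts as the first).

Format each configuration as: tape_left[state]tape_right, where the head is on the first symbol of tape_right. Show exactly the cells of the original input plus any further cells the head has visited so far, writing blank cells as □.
Step 0: [even]00 (head at position 0)
Step 1: δ(even, 0) = (even, 0, R)  ⊢  0[even]0 (head at position 1)
Step 2: δ(even, 0) = (even, 0, R)  ⊢  00[even]□ (head at position 2)

Final answer: [even]00 ⊢ 0[even]0 ⊢ 00[even]□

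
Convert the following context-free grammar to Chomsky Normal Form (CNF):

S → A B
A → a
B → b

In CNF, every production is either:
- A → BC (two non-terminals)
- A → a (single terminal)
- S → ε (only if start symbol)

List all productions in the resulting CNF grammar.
The grammar has no ε-productions or unit productions to eliminate.
S → A B is already in CNF (two non-terminals) – keep it.
A → a is already in CNF (single terminal) – keep it.
B → b is already in CNF (single terminal) – keep it.
Resulting CNF grammar (3 productions): A → a; B → b; S → A B

Final answer: A → a; B → b; S → A B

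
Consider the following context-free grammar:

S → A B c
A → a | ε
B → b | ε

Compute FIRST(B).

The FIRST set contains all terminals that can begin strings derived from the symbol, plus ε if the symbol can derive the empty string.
B → b contributes b; B → ε makes B nullable, contributing ε. FIRST(B) = {b, ε}.

Final answer: {b, ε}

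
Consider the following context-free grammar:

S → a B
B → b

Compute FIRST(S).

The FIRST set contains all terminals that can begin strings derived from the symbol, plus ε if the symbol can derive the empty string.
S has the single production S → a B, whose right-hand side begins with the terminal a. So FIRST(S) = {a}.

Final answer: {a}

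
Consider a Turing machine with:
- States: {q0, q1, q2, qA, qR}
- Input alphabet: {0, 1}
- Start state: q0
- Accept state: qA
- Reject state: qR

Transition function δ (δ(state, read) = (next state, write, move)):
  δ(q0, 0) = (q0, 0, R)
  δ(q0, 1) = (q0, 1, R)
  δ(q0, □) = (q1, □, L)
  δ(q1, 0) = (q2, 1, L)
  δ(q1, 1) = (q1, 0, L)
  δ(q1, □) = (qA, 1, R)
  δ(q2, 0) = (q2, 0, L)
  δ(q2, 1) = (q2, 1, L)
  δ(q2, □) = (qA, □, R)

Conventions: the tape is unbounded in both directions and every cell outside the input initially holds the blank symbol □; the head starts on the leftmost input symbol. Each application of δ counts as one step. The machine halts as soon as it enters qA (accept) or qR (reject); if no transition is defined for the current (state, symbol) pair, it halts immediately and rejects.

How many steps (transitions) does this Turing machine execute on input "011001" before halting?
Step 0: [q0]011001 (head at position 0)
Step 1: δ(q0, 0) = (q0, 0, R)  ⊢  0[q0]11001 (head at position 1)
Step 2: δ(q0, 1) = (q0, 1, R)  ⊢  01[q0]1001 (head at position 2)
Step 3: δ(q0, 1) = (q0, 1, R)  ⊢  011[q0]001 (head at position 3)
Step 4: δ(q0, 0) = (q0, 0, R)  ⊢  0110[q0]01 (head at position 4)
Step 5: δ(q0, 0) = (q0, 0, R)  ⊢  01100[q0]1 (head at position 5)
Step 6: δ(q0, 1) = (q0, 1, R)  ⊢  011001[q0]□ (head at position 6)
Step 7: δ(q0, □) = (q1, □, L)  ⊢  01100[q1]1□ (head at position 5)
Step 8: δ(q1, 1) = (q1, 0, L)  ⊢  0110[q1]00□ (head at position 4)
Step 9: δ(q1, 0) = (q2, 1, L)  ⊢  011[q2]010□ (head at position 3)
Step 10: δ(q2, 0) = (q2, 0, L)  ⊢  01[q2]1010□ (head at position 2)
Step 11: δ(q2, 1) = (q2, 1, L)  ⊢  0[q2]11010□ (head at position 1)
Step 12: δ(q2, 1) = (q2, 1, L)  ⊢  [q2]011010□ (head at position 0)
Step 13: δ(q2, 0) = (q2, 0, L)  ⊢  [q2]□011010□ (head at position -1)
Step 14: δ(q2, □) = (qA, □, R)  ⊢  □[qA]011010□ (head at position 0)
The machine is in qA, so it halts and accepts.
Number of transitions executed: 14.

Final answer: 14 steps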